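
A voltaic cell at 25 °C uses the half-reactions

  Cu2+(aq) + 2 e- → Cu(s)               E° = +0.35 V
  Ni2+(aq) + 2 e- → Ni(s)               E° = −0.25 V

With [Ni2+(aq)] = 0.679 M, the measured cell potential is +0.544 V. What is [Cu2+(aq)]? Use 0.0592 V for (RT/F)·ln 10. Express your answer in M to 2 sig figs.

0.0087 M

Cu²⁺/Cu is the cathode (higher E°); E°cell = +0.35 − (−0.25) = +0.60 V with n = 2.
From the Nernst equation, log Q = n(E° − E)/0.0592 = 2·(+0.60 − (+0.544))/0.0592 = 1.892.
The balanced reaction is Cu2+(aq) + Ni(s) → Cu(s) + Ni2+(aq), so Q = [Ni2+(aq)] / [Cu2+(aq)].
Substituting the known concentrations and solving, log [Cu2+(aq)] = −2.060 and [Cu2+(aq)] = 0.0087 M.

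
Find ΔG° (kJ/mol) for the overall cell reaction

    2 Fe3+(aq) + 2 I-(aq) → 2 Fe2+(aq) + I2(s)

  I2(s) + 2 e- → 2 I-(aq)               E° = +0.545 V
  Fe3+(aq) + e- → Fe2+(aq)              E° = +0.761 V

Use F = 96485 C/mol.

In the reaction as written Fe3+(aq) is reduced, so the Fe³⁺/Fe²⁺ couple is the cathode and I₂/I⁻ is the anode.
E°cell = +0.761 − (+0.545) = +0.216 V; balancing electrons gives n = 2.
ΔG° = −nFE°cell = −(2)(96485)(+0.216) J/mol = −41.7 kJ/mol.

−41.7 kJ/mol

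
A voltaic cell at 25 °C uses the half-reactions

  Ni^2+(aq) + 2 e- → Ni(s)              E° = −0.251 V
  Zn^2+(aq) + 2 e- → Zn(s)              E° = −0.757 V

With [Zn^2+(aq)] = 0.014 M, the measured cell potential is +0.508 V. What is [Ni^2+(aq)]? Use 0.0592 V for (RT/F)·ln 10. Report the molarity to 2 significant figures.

The Ni²⁺/Ni couple has the larger reduction potential, so it is the cathode: E°cell = −0.251 − (−0.757) = +0.506 V and n = 2.
From the Nernst equation, log Q = n(E° − E)/0.0592 = 2·(+0.506 − (+0.508))/0.0592 = −0.068.
Balancing electrons gives Ni^2+(aq) + Zn(s) → Ni(s) + Zn^2+(aq); thus Q = [Zn^2+(aq)] / [Ni^2+(aq)].
Substituting the known concentrations and solving, log [Ni^2+(aq)] = −1.786 and [Ni^2+(aq)] = 0.016 M.

0.016 M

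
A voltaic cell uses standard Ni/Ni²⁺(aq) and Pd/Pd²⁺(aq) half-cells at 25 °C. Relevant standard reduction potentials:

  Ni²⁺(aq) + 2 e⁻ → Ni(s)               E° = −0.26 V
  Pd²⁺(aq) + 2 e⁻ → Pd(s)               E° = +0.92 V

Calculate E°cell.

+1.18 V

Of the two couples in this cell, the one with the more positive reduction potential is reduced at the cathode: here that is Pd²⁺/Pd (+0.92 V); Ni²⁺/Ni (−0.26 V) is the anode.
E°cell = E°(cathode) − E°(anode) = +0.92 − (−0.26) = +1.18 V.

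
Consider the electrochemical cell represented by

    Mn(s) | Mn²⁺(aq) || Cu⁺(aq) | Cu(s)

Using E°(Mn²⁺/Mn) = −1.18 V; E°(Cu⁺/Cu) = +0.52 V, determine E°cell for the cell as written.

+1.70 V

By convention the left-hand electrode in cell notation is the anode (oxidation) and the right-hand electrode is the cathode (reduction).
E°cell = E°(right) − E°(left) = +0.52 − (−1.18) = +1.70 V.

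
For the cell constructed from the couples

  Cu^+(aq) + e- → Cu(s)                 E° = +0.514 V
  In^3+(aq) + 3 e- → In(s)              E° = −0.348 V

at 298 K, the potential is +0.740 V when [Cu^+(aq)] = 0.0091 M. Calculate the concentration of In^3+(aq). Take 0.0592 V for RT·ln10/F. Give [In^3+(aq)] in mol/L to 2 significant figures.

The Cu⁺/Cu couple has the larger reduction potential, so it is the cathode: E°cell = +0.514 − (−0.348) = +0.862 V and n = 3.
Rearranging E = E° − (0.0592/n)·log Q gives log Q = 3(+0.862 − (+0.740))/0.0592 = 6.182.
The balanced reaction is 3 Cu^+(aq) + In(s) → 3 Cu(s) + In^3+(aq), so Q = [In^3+(aq)] / [Cu^+(aq)]^3.
Isolating [In^3+(aq)] in Q = 10^{6.182} yields log [In^3+(aq)] = 0.059, i.e. 1.1 M.

1.1 M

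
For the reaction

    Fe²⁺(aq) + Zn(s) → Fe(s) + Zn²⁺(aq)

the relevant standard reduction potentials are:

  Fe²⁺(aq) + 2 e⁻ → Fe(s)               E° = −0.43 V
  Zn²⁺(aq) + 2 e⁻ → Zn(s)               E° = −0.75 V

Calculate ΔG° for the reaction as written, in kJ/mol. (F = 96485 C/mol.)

−61.8 kJ/mol

In the reaction as written Fe²⁺(aq) is reduced, so the Fe²⁺/Fe couple is the cathode and Zn²⁺/Zn is the anode.
E°cell = −0.43 − (−0.75) = +0.32 V; balancing electrons gives n = 2.
ΔG° = −nFE°cell = −(2)(96485)(+0.32) J/mol = −61.8 kJ/mol.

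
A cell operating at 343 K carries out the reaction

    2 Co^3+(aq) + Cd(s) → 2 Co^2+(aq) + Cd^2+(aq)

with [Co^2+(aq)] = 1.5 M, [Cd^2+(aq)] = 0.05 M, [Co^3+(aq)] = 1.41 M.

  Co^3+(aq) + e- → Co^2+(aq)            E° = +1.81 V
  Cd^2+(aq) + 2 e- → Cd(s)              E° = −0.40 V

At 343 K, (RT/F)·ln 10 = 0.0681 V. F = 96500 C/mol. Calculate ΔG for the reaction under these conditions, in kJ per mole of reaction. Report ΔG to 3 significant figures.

With Co³⁺/Co²⁺ reduced at the cathode, E°cell = +1.81 − (−0.40) = +2.21 V and n = 2.
Here Q = ([Co^2+(aq)]^2·[Cd^2+(aq)]) / [Co^3+(aq)]^2 = 0.0566 (log Q = −1.247), giving E = +2.21 − (0.0681/2)·(−1.247) = +2.2525 V.
ΔG = −nFE = −(2)(96500)(+2.2525) J/mol = −435 kJ/mol.

−435 kJ/mol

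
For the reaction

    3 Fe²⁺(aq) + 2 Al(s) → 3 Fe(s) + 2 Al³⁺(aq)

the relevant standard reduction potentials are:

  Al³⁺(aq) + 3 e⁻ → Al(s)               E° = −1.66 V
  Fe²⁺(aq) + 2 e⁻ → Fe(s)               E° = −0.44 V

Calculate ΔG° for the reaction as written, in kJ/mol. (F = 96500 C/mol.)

In the reaction as written Fe²⁺(aq) is reduced, so the Fe²⁺/Fe couple is the cathode and Al³⁺/Al is the anode.
E°cell = −0.44 − (−1.66) = +1.22 V; balancing electrons gives n = 6.
ΔG° = −nFE°cell = −(6)(96500)(+1.22) J/mol = −706 kJ/mol.

−706 kJ/mol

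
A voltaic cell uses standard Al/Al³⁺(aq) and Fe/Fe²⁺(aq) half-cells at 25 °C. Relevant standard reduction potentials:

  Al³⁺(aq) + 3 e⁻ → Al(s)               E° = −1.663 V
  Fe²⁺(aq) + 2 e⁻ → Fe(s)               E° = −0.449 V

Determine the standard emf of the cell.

Of the two couples in this cell, the one with the more positive reduction potential is reduced at the cathode: here that is Fe²⁺/Fe (−0.449 V); Al³⁺/Al (−1.663 V) is the anode.
E°cell = E°(cathode) − E°(anode) = −0.449 − (−1.663) = +1.214 V.

+1.214 V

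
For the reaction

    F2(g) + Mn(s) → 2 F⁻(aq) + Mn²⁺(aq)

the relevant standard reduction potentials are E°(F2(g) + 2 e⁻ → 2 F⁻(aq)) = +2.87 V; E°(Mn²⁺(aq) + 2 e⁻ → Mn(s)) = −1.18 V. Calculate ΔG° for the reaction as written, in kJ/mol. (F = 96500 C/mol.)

In the reaction as written F2(g) is reduced, so the F₂/F⁻ couple is the cathode and Mn²⁺/Mn is the anode.
E°cell = +2.87 − (−1.18) = +4.05 V; balancing electrons gives n = 2.
ΔG° = −nFE°cell = −(2)(96500)(+4.05) J/mol = −782 kJ/mol.

−782 kJ/mol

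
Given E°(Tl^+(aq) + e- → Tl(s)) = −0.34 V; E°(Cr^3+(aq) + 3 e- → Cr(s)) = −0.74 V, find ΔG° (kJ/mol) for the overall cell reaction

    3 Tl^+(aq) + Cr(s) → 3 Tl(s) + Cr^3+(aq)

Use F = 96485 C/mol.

−116 kJ/mol

In the reaction as written Tl^+(aq) is reduced, so the Tl⁺/Tl couple is the cathode and Cr³⁺/Cr is the anode.
E°cell = −0.34 − (−0.74) = +0.40 V; balancing electrons gives n = 3.
ΔG° = −nFE°cell = −(3)(96485)(+0.40) J/mol = −116 kJ/mol.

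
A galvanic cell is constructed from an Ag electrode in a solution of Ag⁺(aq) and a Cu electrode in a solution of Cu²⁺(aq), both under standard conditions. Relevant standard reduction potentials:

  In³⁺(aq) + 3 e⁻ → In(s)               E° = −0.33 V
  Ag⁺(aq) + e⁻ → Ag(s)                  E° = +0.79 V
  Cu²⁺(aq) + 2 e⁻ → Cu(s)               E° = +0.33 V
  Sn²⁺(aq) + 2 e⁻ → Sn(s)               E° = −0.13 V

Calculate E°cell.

+0.46 V

Of the two couples in this cell, the one with the more positive reduction potential is reduced at the cathode: here that is Ag⁺/Ag (+0.79 V); Cu²⁺/Cu (+0.33 V) is the anode.
E°cell = E°(cathode) − E°(anode) = +0.79 − (+0.33) = +0.46 V.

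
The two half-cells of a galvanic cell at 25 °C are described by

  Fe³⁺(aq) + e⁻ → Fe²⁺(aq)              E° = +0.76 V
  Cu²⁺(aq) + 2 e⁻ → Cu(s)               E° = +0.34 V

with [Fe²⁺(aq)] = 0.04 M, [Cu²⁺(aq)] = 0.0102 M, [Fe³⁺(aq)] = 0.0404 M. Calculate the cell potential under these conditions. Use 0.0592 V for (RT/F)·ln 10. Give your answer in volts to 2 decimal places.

Fe³⁺/Fe²⁺ is reduced (cathode, E° = +0.76 V) and Cu²⁺/Cu is oxidized (anode).
E°cell = +0.76 − (+0.34) = +0.42 V, with n = 2 electrons transferred.
For the overall reaction 2 Fe³⁺(aq) + Cu(s) → 2 Fe²⁺(aq) + Cu²⁺(aq), Q = ([Fe²⁺(aq)]^2·[Cu²⁺(aq)]) / [Fe³⁺(aq)]^2 = 0.01, giving log Q = −2.000.
By the Nernst equation, E = +0.42 − (0.0592/2)·(−2.000) = +0.48 V.

+0.48 V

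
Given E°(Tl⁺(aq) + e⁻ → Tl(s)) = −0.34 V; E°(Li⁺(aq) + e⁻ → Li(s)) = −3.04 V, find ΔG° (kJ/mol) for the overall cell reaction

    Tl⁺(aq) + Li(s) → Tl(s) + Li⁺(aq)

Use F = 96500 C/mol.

−261 kJ/mol

In the reaction as written Tl⁺(aq) is reduced, so the Tl⁺/Tl couple is the cathode and Li⁺/Li is the anode.
E°cell = −0.34 − (−3.04) = +2.70 V; balancing electrons gives n = 1.
ΔG° = −nFE°cell = −(1)(96500)(+2.70) J/mol = −261 kJ/mol.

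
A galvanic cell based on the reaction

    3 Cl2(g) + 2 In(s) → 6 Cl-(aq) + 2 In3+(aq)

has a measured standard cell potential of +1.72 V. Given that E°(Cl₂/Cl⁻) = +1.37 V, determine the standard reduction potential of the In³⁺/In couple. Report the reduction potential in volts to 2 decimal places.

−0.35 V

In the reaction as written the Cl₂/Cl⁻ couple is reduced (cathode) and In³⁺/In is oxidized (anode), so E°cell = E°(Cl₂/Cl⁻) − E°(In³⁺/In).
E°(In³⁺/In) = E°(cathode) − E°cell = +1.37 − (+1.72) = −0.35 V.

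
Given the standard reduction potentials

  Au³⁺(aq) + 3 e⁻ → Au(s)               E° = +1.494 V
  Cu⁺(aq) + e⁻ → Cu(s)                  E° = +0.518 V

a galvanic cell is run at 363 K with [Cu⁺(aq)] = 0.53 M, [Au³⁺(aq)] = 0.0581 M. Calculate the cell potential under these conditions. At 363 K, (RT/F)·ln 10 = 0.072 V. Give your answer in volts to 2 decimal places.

+0.97 V

The Au³⁺/Au couple has the more positive E°, so it is the cathode; Cu⁺/Cu is the anode.
The standard potential is +1.494 − (+0.518) = +0.976 V and the balanced reaction transfers n = 3 electrons.
Balancing gives Au³⁺(aq) + 3 Cu(s) → Au(s) + 3 Cu⁺(aq); hence Q = [Cu⁺(aq)]^3 / [Au³⁺(aq)] = 2.56 (log Q = 0.409).
By the Nernst equation, E = +0.976 − (0.072/3)·(0.409) = +0.97 V.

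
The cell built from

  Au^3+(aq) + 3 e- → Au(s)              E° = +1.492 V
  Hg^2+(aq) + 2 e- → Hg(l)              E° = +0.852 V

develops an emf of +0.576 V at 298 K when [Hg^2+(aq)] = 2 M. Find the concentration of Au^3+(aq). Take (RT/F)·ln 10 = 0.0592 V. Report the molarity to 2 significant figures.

The Au³⁺/Au couple has the larger reduction potential, so it is the cathode: E°cell = +1.492 − (+0.852) = +0.640 V and n = 6.
Since E = E° − (0.0592/n)·log Q, log Q = n(E° − E)/0.0592 = 6.486.
Balancing electrons gives 2 Au^3+(aq) + 3 Hg(l) → 2 Au(s) + 3 Hg^2+(aq); thus Q = [Hg^2+(aq)]^3 / [Au^3+(aq)]^2.
Isolating [Au^3+(aq)] in Q = 10^{6.486} yields log [Au^3+(aq)] = −2.791, i.e. 0.0016 M.

0.0016 M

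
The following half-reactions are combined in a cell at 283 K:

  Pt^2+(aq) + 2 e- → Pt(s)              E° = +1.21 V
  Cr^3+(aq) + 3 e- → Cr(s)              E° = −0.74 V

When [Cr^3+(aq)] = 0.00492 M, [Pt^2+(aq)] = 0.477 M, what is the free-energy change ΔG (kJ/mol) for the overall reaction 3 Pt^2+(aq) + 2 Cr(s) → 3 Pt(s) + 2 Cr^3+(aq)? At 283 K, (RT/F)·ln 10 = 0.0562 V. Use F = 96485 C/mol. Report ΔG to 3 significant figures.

The standard cell potential is +1.21 − (−0.74) = +1.95 V, with n = 6 electrons in the balanced equation.
Here Q = [Cr^3+(aq)]^2 / [Pt^2+(aq)]^3 = 0.000223 (log Q = −3.652), giving E = +1.95 − (0.0562/6)·(−3.652) = +1.9842 V.
Finally ΔG = −nFE = −(6)(96485 C/mol)(+1.9842 V) = −1150 kJ/mol.

−1150 kJ/mol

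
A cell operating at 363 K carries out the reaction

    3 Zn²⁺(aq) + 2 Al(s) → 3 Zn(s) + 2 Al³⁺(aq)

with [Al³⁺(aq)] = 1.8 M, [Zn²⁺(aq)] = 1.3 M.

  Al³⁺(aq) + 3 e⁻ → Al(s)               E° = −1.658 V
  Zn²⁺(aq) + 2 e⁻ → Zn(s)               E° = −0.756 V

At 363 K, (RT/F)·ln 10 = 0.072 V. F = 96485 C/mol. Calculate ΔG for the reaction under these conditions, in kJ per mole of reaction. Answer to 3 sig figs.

With Zn²⁺/Zn reduced at the cathode, E°cell = −0.756 − (−1.658) = +0.902 V and n = 6.
The reaction quotient is [Al³⁺(aq)]^2 / [Zn²⁺(aq)]^3 = 1.47; by Nernst, E = +0.902 − (0.072/6)(0.169) = +0.9000 V.
ΔG = −nFE = −(6)(96485)(+0.9000) J/mol = −521 kJ/mol.

−521 kJ/mol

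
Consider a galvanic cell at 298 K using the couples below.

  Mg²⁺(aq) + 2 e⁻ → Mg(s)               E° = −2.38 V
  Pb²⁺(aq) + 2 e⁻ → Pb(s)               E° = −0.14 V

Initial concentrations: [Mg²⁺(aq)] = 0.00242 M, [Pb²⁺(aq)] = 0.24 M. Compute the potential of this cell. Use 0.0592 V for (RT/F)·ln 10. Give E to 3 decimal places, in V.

+2.299 V

Pb²⁺/Pb is reduced (cathode, E° = −0.14 V) and Mg²⁺/Mg is oxidized (anode).
E°cell = E°cat − E°an = −0.14 − (−2.38) = +2.24 V; n = 2.
For the overall reaction Pb²⁺(aq) + Mg(s) → Pb(s) + Mg²⁺(aq), Q = [Mg²⁺(aq)] / [Pb²⁺(aq)] = 0.0101, giving log Q = −1.996.
E = E° − (0.0592/n)·log Q = +2.24 − (0.0592/2)(−1.996) = +2.299 V.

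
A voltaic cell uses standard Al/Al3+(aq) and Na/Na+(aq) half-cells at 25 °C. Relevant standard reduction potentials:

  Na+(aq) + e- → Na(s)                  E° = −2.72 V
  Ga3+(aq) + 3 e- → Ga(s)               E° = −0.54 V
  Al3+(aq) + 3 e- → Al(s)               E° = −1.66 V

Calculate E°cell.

Of the two couples in this cell, the one with the more positive reduction potential is reduced at the cathode: here that is Al³⁺/Al (−1.66 V); Na⁺/Na (−2.72 V) is the anode.
E°cell = E°(cathode) − E°(anode) = −1.66 − (−2.72) = +1.06 V.

+1.06 V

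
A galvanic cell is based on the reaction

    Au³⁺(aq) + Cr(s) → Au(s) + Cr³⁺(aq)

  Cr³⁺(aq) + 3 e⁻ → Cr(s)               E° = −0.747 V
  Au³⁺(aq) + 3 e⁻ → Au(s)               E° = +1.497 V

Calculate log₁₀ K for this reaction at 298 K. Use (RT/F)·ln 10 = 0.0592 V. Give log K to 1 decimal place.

log K = 113.7

The Au³⁺/Au couple is reduced (cathode); E°cell = +1.497 − (−0.747) = +2.244 V with n = 3.
At equilibrium E = 0, so log K = nE°cell / 0.0592 = (3)(+2.244) / 0.0592 = 113.7.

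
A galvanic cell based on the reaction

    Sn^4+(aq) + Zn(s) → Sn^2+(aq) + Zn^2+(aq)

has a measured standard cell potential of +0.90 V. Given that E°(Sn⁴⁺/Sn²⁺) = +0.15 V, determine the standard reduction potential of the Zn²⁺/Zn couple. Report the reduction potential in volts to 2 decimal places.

In the reaction as written the Sn⁴⁺/Sn²⁺ couple is reduced (cathode) and Zn²⁺/Zn is oxidized (anode), so E°cell = E°(Sn⁴⁺/Sn²⁺) − E°(Zn²⁺/Zn).
E°(Zn²⁺/Zn) = E°(cathode) − E°cell = +0.15 − (+0.90) = −0.75 V.

−0.75 V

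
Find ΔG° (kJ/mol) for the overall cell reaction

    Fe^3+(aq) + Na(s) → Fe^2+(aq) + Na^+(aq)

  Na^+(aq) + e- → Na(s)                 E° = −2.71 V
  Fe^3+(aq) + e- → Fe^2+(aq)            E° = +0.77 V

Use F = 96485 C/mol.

In the reaction as written Fe^3+(aq) is reduced, so the Fe³⁺/Fe²⁺ couple is the cathode and Na⁺/Na is the anode.
E°cell = +0.77 − (−2.71) = +3.48 V; balancing electrons gives n = 1.
ΔG° = −nFE°cell = −(1)(96485)(+3.48) J/mol = −336 kJ/mol.

−336 kJ/mol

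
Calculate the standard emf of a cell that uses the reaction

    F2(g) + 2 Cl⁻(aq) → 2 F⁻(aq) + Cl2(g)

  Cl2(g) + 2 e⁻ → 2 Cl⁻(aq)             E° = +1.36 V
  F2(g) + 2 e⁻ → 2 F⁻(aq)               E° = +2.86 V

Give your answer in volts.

+1.50 V

F2(g) gains electrons, so the F₂/F⁻ couple is the cathode; the Cl₂/Cl⁻ couple is the anode.
E°cell = E°(cathode) − E°(anode) = +2.86 − (+1.36) = +1.50 V.
The positive value indicates the reaction is spontaneous as written.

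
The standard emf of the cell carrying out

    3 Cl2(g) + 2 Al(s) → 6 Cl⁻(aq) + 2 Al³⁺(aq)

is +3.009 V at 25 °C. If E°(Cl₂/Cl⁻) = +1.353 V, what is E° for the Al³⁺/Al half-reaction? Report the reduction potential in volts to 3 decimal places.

−1.656 V

In the reaction as written the Cl₂/Cl⁻ couple is reduced (cathode) and Al³⁺/Al is oxidized (anode), so E°cell = E°(Cl₂/Cl⁻) − E°(Al³⁺/Al).
E°(Al³⁺/Al) = E°(cathode) − E°cell = +1.353 − (+3.009) = −1.656 V.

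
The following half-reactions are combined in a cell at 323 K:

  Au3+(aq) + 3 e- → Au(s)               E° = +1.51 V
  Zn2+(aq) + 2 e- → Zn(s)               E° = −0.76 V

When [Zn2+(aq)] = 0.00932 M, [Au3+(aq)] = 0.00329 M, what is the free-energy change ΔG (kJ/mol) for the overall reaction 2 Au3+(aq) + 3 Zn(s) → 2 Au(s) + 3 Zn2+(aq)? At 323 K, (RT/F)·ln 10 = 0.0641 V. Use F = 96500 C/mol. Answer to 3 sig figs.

The standard cell potential is +1.51 − (−0.76) = +2.27 V, with n = 6 electrons in the balanced equation.
Here Q = [Zn2+(aq)]^3 / [Au3+(aq)]^2 = 0.0748 (log Q = −1.126), giving E = +2.27 − (0.0641/6)·(−1.126) = +2.2820 V.
Finally ΔG = −nFE = −(6)(96500 C/mol)(+2.2820 V) = −1320 kJ/mol.

−1320 kJ/mol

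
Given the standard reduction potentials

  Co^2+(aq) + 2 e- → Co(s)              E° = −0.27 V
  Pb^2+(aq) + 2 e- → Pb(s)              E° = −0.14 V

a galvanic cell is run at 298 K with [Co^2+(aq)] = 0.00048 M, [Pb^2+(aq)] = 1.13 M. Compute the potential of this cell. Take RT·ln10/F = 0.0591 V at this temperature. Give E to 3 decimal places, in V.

Pb²⁺/Pb is reduced (cathode, E° = −0.14 V) and Co²⁺/Co is oxidized (anode).
E°cell = −0.14 − (−0.27) = +0.13 V, with n = 2 electrons transferred.
Balancing gives Pb^2+(aq) + Co(s) → Pb(s) + Co^2+(aq); hence Q = [Co^2+(aq)] / [Pb^2+(aq)] = 0.000425 (log Q = −3.372).
By the Nernst equation, E = +0.13 − (0.0591/2)·(−3.372) = +0.230 V.

+0.230 V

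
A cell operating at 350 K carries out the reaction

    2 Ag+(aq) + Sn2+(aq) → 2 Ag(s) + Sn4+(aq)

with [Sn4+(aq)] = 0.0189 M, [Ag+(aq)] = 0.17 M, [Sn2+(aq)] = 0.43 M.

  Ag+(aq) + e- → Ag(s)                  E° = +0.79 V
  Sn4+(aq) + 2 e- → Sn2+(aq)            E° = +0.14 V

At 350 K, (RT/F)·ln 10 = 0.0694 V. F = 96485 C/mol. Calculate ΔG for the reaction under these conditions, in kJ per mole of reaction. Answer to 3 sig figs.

The standard cell potential is +0.79 − (+0.14) = +0.65 V, with n = 2 electrons in the balanced equation.
Here Q = [Sn4+(aq)] / ([Ag+(aq)]^2·[Sn2+(aq)]) = 1.52 (log Q = 0.182), giving E = +0.65 − (0.0694/2)·(0.182) = +0.6437 V.
ΔG = −nFE = −(2)(96485)(+0.6437) J/mol = −124 kJ/mol.

−124 kJ/mol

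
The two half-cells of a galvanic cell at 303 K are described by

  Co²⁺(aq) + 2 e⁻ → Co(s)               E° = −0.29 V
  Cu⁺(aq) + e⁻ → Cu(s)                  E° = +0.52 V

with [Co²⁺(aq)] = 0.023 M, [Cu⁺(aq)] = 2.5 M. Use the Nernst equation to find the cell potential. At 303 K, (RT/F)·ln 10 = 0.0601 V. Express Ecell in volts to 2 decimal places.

+0.88 V

The Cu⁺/Cu couple has the more positive E°, so it is the cathode; Co²⁺/Co is the anode.
E°cell = +0.52 − (−0.29) = +0.81 V, with n = 2 electrons transferred.
For the overall reaction 2 Cu⁺(aq) + Co(s) → 2 Cu(s) + Co²⁺(aq), Q = [Co²⁺(aq)] / [Cu⁺(aq)]^2 = 0.00368, giving log Q = −2.434.
E = E° − (0.0601/n)·log Q = +0.81 − (0.0601/2)(−2.434) = +0.88 V.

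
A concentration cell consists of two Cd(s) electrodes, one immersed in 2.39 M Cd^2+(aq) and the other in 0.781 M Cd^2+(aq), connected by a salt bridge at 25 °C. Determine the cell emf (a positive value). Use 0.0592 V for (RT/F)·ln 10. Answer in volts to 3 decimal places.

For a concentration cell E°cell = 0, since both electrodes use the same couple.
The compartment with the higher Cd^2+(aq) concentration (2.39 M) acts as the cathode; ions are reduced there and produced at the dilute (0.781 M) anode.
With n = 2, Ecell = −(0.0592/2)·log([dilute]/[conc]) = −(0.0592/2)·log(0.781/2.39) = +0.014 V.

0.014 V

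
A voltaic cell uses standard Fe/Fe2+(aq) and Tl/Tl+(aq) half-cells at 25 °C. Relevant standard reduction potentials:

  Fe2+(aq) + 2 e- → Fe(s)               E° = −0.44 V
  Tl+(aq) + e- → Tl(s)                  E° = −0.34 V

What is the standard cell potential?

+0.10 V

The Tl⁺/Tl couple has the higher E°, so Tl ion is reduced (cathode) and Fe is oxidized (anode).
E°cell = E°(cathode) − E°(anode) = −0.34 − (−0.44) = +0.10 V.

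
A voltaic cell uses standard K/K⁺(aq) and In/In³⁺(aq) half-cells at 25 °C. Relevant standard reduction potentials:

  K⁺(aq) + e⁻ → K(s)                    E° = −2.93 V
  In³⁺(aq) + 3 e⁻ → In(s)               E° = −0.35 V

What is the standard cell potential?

+2.58 V

Of the two couples in this cell, the one with the more positive reduction potential is reduced at the cathode: here that is In³⁺/In (−0.35 V); K⁺/K (−2.93 V) is the anode.
E°cell = E°(cathode) − E°(anode) = −0.35 − (−2.93) = +2.58 V.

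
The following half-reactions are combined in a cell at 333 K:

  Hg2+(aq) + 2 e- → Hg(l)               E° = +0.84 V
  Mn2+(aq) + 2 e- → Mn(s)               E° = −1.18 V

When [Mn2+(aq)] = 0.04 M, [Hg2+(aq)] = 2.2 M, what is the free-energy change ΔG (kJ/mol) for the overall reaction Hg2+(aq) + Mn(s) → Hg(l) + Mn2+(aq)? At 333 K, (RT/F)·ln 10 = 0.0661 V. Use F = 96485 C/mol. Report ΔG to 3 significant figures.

−401 kJ/mol

With Hg²⁺/Hg reduced at the cathode, E°cell = +0.84 − (−1.18) = +2.02 V and n = 2.
The reaction quotient is [Mn2+(aq)] / [Hg2+(aq)] = 0.0182; by Nernst, E = +2.02 − (0.0661/2)(−1.740) = +2.0775 V.
ΔG = −nFE = −(2)(96485)(+2.0775) J/mol = −401 kJ/mol.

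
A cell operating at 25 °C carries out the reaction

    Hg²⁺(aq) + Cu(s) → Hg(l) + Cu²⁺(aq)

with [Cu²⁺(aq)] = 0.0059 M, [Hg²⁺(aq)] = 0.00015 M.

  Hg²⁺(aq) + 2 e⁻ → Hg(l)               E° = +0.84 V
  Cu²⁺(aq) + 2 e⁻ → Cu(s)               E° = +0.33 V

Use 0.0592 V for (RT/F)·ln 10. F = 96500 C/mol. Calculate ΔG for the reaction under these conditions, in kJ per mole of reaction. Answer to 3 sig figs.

With Hg²⁺/Hg reduced at the cathode, E°cell = +0.84 − (+0.33) = +0.51 V and n = 2.
Here Q = [Cu²⁺(aq)] / [Hg²⁺(aq)] = 39.3 (log Q = 1.595), giving E = +0.51 − (0.0592/2)·(1.595) = +0.4628 V.
Then ΔG = −nFE = −2 × 96500 × +0.4628 J/mol = −89.3 kJ/mol.

−89.3 kJ/mol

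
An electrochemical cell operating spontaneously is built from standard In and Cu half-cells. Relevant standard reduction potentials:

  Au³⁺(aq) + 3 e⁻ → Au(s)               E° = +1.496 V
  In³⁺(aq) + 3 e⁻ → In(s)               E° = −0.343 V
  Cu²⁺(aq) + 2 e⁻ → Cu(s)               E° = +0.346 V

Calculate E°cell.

+0.689 V

The Cu²⁺/Cu couple has the higher E°, so Cu ion is reduced (cathode) and In is oxidized (anode).
E°cell = E°(cathode) − E°(anode) = +0.346 − (−0.343) = +0.689 V.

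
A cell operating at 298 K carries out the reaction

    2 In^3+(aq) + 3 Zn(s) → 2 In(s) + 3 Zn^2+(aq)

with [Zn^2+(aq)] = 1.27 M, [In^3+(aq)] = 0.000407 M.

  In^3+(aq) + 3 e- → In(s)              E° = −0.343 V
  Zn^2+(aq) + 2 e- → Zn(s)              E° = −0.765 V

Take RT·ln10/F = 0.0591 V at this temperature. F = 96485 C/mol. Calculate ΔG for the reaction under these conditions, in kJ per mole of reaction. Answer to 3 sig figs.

−204 kJ/mol

The standard cell potential is −0.343 − (−0.765) = +0.422 V, with n = 6 electrons in the balanced equation.
Here Q = [Zn^2+(aq)]^3 / [In^3+(aq)]^2 = 1.24×10^7 (log Q = 7.092), giving E = +0.422 − (0.0591/6)·(7.092) = +0.3521 V.
ΔG = −nFE = −(6)(96485)(+0.3521) J/mol = −204 kJ/mol.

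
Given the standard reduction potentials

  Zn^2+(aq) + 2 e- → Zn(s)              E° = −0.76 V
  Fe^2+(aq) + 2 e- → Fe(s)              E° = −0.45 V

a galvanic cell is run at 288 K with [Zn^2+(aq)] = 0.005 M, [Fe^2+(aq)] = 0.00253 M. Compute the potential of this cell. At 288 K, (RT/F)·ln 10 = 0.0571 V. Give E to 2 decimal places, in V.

Fe²⁺/Fe is reduced (cathode, E° = −0.45 V) and Zn²⁺/Zn is oxidized (anode).
E°cell = −0.45 − (−0.76) = +0.31 V, with n = 2 electrons transferred.
For the overall reaction Fe^2+(aq) + Zn(s) → Fe(s) + Zn^2+(aq), Q = [Zn^2+(aq)] / [Fe^2+(aq)] = 1.98, giving log Q = 0.296.
Applying E = E° − (RT ln10/nF)·log Q gives +0.31 − (0.0571/2)(0.296) = +0.30 V.

+0.30 V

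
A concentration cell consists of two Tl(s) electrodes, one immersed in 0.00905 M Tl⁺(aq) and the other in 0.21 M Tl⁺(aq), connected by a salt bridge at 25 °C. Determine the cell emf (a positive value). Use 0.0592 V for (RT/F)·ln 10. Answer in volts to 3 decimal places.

0.081 V

For a concentration cell E°cell = 0, since both electrodes use the same couple.
The compartment with the higher Tl⁺(aq) concentration (0.21 M) acts as the cathode; ions are reduced there and produced at the dilute (0.00905 M) anode.
With n = 1, Ecell = −(0.0592/1)·log([dilute]/[conc]) = −(0.0592/1)·log(0.00905/0.21) = +0.081 V.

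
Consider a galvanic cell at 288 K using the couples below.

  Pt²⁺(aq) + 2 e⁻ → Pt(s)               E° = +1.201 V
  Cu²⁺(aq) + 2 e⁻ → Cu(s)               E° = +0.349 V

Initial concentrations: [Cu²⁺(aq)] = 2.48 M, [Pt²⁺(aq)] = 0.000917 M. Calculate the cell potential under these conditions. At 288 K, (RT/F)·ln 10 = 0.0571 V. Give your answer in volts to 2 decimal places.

Pt²⁺/Pt is reduced (cathode, E° = +1.201 V) and Cu²⁺/Cu is oxidized (anode).
E°cell = E°cat − E°an = +1.201 − (+0.349) = +0.852 V; n = 2.
For the overall reaction Pt²⁺(aq) + Cu(s) → Pt(s) + Cu²⁺(aq), Q = [Cu²⁺(aq)] / [Pt²⁺(aq)] = 2.7×10^3, giving log Q = 3.432.
By the Nernst equation, E = +0.852 − (0.0571/2)·(3.432) = +0.75 V.

+0.75 V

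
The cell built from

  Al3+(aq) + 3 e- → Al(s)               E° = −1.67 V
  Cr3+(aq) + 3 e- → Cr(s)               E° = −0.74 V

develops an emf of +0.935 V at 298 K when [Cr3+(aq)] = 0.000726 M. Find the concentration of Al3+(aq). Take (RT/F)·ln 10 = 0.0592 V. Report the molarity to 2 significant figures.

0.00041 M

Cr³⁺/Cr is the cathode (higher E°); E°cell = −0.74 − (−1.67) = +0.93 V with n = 3.
Rearranging E = E° − (0.0592/n)·log Q gives log Q = 3(+0.93 − (+0.935))/0.0592 = −0.253.
For Cr3+(aq) + Al(s) → Cr(s) + Al3+(aq), the reaction quotient is Q = [Al3+(aq)] / [Cr3+(aq)].
Solving for the unknown gives log [Al3+(aq)] = −3.392, so [Al3+(aq)] ≈ 0.00041 M.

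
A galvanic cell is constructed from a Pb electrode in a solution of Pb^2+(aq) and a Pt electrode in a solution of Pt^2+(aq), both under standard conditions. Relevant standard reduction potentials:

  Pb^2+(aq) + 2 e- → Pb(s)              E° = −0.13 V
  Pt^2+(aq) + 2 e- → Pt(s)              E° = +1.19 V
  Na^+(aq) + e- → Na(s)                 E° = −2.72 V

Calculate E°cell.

Of the two couples in this cell, the one with the more positive reduction potential is reduced at the cathode: here that is Pt²⁺/Pt (+1.19 V); Pb²⁺/Pb (−0.13 V) is the anode.
E°cell = E°(cathode) − E°(anode) = +1.19 − (−0.13) = +1.32 V.

+1.32 V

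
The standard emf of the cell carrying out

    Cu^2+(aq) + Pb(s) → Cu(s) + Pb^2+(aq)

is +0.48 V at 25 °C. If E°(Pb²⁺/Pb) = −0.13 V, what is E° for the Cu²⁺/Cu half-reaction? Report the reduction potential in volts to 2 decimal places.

In the reaction as written the Cu²⁺/Cu couple is reduced (cathode) and Pb²⁺/Pb is oxidized (anode), so E°cell = E°(Cu²⁺/Cu) − E°(Pb²⁺/Pb).
E°(Cu²⁺/Cu) = E°cell + E°(anode) = +0.48 + (−0.13) = +0.35 V.

+0.35 V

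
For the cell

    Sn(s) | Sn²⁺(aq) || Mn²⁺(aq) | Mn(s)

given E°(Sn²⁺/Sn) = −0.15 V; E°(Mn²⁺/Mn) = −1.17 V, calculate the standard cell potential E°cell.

−1.02 V

By convention the left-hand electrode in cell notation is the anode (oxidation) and the right-hand electrode is the cathode (reduction).
E°cell = E°(right) − E°(left) = −1.17 − (−0.15) = −1.02 V.
The negative sign shows that, as written, the cell would require an external voltage to drive the reaction.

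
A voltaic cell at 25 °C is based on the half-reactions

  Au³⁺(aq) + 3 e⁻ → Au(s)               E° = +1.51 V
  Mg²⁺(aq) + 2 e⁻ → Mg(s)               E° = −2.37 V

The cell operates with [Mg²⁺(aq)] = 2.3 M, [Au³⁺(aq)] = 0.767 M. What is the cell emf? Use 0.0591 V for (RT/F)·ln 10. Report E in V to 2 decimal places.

Au³⁺/Au is reduced (cathode, E° = +1.51 V) and Mg²⁺/Mg is oxidized (anode).
E°cell = +1.51 − (−2.37) = +3.88 V, with n = 6 electrons transferred.
For the overall reaction 2 Au³⁺(aq) + 3 Mg(s) → 2 Au(s) + 3 Mg²⁺(aq), Q = [Mg²⁺(aq)]^3 / [Au³⁺(aq)]^2 = 20.7, giving log Q = 1.316.
Applying E = E° − (RT ln10/nF)·log Q gives +3.88 − (0.0591/6)(1.316) = +3.87 V.

+3.87 V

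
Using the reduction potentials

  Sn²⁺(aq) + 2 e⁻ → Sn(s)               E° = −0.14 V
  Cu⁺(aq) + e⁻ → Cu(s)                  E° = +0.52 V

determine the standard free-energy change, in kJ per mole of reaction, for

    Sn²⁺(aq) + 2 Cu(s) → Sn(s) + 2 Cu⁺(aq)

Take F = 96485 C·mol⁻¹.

+127 kJ/mol

In the reaction as written Sn²⁺(aq) is reduced, so the Sn²⁺/Sn couple is the cathode and Cu⁺/Cu is the anode.
E°cell = −0.14 − (+0.52) = −0.66 V; balancing electrons gives n = 2.
ΔG° = −nFE°cell = −(2)(96485)(−0.66) J/mol = +127 kJ/mol.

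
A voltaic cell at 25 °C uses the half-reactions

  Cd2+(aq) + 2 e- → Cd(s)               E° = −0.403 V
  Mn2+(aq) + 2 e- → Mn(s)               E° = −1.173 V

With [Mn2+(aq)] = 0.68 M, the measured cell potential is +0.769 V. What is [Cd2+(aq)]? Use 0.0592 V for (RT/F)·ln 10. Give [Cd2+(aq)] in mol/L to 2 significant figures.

The Cd²⁺/Cd couple has the larger reduction potential, so it is the cathode: E°cell = −0.403 − (−1.173) = +0.770 V and n = 2.
Rearranging E = E° − (0.0592/n)·log Q gives log Q = 2(+0.770 − (+0.769))/0.0592 = 0.034.
For Cd2+(aq) + Mn(s) → Cd(s) + Mn2+(aq), the reaction quotient is Q = [Mn2+(aq)] / [Cd2+(aq)].
Substituting the known concentrations and solving, log [Cd2+(aq)] = −0.201 and [Cd2+(aq)] = 0.63 M.

0.63 M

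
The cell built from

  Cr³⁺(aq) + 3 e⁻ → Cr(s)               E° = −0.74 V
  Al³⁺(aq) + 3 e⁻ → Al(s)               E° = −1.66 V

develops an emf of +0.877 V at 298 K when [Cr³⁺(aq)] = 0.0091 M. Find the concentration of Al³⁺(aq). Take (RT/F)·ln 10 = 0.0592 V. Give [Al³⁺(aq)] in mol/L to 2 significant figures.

1.4 M

With Cr³⁺/Cr at the cathode and Al³⁺/Al at the anode, E°cell = −0.74 − (−1.66) = +0.92 V (n = 3).
Since E = E° − (0.0592/n)·log Q, log Q = n(E° − E)/0.0592 = 2.179.
Balancing electrons gives Cr³⁺(aq) + Al(s) → Cr(s) + Al³⁺(aq); thus Q = [Al³⁺(aq)] / [Cr³⁺(aq)].
Solving for the unknown gives log [Al³⁺(aq)] = 0.138, so [Al³⁺(aq)] ≈ 1.4 M.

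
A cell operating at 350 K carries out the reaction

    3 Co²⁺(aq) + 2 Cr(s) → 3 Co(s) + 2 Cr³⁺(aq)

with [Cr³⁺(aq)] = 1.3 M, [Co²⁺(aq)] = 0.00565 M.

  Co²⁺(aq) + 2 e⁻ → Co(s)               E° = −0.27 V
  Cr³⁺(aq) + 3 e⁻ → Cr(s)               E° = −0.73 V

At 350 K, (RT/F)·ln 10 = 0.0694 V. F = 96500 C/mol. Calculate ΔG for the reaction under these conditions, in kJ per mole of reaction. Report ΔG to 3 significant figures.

With Co²⁺/Co reduced at the cathode, E°cell = −0.27 − (−0.73) = +0.46 V and n = 6.
Here Q = [Cr³⁺(aq)]^2 / [Co²⁺(aq)]^3 = 9.37×10^6 (log Q = 6.972), giving E = +0.46 − (0.0694/6)·(6.972) = +0.3794 V.
Then ΔG = −nFE = −6 × 96500 × +0.3794 J/mol = −220 kJ/mol.

−220 kJ/mol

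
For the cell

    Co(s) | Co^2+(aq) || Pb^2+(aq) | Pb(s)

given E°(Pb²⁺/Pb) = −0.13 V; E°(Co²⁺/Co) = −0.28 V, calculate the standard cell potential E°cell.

By convention the left-hand electrode in cell notation is the anode (oxidation) and the right-hand electrode is the cathode (reduction).
E°cell = E°(right) − E°(left) = −0.13 − (−0.28) = +0.15 V.

+0.15 V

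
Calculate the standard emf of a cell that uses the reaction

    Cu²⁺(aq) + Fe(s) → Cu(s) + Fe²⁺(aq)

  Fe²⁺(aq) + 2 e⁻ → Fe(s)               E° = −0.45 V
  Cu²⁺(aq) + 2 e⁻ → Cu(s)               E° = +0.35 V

Cu²⁺(aq) gains electrons, so the Cu²⁺/Cu couple is the cathode; the Fe²⁺/Fe couple is the anode.
E°cell = E°(cathode) − E°(anode) = +0.35 − (−0.45) = +0.80 V.
The positive value indicates the reaction is spontaneous as written.

+0.80 V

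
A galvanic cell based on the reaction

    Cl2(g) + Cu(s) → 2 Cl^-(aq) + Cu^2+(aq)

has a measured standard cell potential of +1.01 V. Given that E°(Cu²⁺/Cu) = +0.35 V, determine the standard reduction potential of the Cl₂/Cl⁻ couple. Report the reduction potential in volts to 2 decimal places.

+1.36 V

In the reaction as written the Cl₂/Cl⁻ couple is reduced (cathode) and Cu²⁺/Cu is oxidized (anode), so E°cell = E°(Cl₂/Cl⁻) − E°(Cu²⁺/Cu).
E°(Cl₂/Cl⁻) = E°cell + E°(anode) = +1.01 + (+0.35) = +1.36 V.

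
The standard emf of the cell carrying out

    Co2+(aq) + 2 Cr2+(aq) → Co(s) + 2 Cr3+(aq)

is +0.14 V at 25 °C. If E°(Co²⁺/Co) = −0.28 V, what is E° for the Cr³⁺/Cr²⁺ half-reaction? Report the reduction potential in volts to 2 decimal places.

−0.42 V

In the reaction as written the Co²⁺/Co couple is reduced (cathode) and Cr³⁺/Cr²⁺ is oxidized (anode), so E°cell = E°(Co²⁺/Co) − E°(Cr³⁺/Cr²⁺).
E°(Cr³⁺/Cr²⁺) = E°(cathode) − E°cell = −0.28 − (+0.14) = −0.42 V.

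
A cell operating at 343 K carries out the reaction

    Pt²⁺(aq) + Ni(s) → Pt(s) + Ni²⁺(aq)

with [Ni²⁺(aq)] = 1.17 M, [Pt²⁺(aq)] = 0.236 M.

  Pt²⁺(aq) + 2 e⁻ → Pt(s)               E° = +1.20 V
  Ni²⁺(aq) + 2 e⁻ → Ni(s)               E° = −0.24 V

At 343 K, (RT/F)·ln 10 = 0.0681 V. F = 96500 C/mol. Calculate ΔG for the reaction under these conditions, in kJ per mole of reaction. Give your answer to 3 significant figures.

−273 kJ/mol

The standard cell potential is +1.20 − (−0.24) = +1.44 V, with n = 2 electrons in the balanced equation.
Q = [Ni²⁺(aq)] / [Pt²⁺(aq)] = 4.96, so log Q = 0.695 and E = +1.44 − (0.0681/2)(0.695) = +1.4163 V.
Finally ΔG = −nFE = −(2)(96500 C/mol)(+1.4163 V) = −273 kJ/mol.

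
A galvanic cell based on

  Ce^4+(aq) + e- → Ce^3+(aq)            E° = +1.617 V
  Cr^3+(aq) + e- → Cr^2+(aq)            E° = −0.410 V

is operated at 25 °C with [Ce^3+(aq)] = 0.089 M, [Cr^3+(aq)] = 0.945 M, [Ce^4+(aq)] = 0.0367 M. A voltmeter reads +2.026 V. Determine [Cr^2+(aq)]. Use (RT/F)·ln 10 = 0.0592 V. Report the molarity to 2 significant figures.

2.2 M

The Ce⁴⁺/Ce³⁺ couple has the larger reduction potential, so it is the cathode: E°cell = +1.617 − (−0.410) = +2.027 V and n = 1.
From the Nernst equation, log Q = n(E° − E)/0.0592 = 1·(+2.027 − (+2.026))/0.0592 = 0.017.
The balanced reaction is Ce^4+(aq) + Cr^2+(aq) → Ce^3+(aq) + Cr^3+(aq), so Q = ([Ce^3+(aq)]·[Cr^3+(aq)]) / ([Ce^4+(aq)]·[Cr^2+(aq)]).
Isolating [Cr^2+(aq)] in Q = 10^{0.017} yields log [Cr^2+(aq)] = 0.343, i.e. 2.2 M.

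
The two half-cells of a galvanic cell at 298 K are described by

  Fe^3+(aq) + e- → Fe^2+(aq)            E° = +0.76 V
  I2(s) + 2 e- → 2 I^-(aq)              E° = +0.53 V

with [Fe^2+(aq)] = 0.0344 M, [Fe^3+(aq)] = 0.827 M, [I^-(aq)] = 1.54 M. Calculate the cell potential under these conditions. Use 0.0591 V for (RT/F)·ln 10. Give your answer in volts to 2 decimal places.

+0.32 V

Since E°(Fe³⁺/Fe²⁺) > E°(I₂/I⁻), Fe³⁺/Fe²⁺ serves as the cathode.
The standard potential is +0.76 − (+0.53) = +0.23 V and the balanced reaction transfers n = 2 electrons.
Balancing gives 2 Fe^3+(aq) + 2 I^-(aq) → 2 Fe^2+(aq) + I2(s); hence Q = [Fe^2+(aq)]^2 / ([Fe^3+(aq)]^2·[I^-(aq)]^2) = 0.00073 (log Q = −3.137).
E = E° − (0.0591/n)·log Q = +0.23 − (0.0591/2)(−3.137) = +0.32 V.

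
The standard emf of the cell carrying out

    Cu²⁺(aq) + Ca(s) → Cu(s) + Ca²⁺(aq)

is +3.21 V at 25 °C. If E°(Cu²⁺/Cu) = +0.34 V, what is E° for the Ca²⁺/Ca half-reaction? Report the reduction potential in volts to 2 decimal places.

−2.87 V

In the reaction as written the Cu²⁺/Cu couple is reduced (cathode) and Ca²⁺/Ca is oxidized (anode), so E°cell = E°(Cu²⁺/Cu) − E°(Ca²⁺/Ca).
E°(Ca²⁺/Ca) = E°(cathode) − E°cell = +0.34 − (+3.21) = −2.87 V.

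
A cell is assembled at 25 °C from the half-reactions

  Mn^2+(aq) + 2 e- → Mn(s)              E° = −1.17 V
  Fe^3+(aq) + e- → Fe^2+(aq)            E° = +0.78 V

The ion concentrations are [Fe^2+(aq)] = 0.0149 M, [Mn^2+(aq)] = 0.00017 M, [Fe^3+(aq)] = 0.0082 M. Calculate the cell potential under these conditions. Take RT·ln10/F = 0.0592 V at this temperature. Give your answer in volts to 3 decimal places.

Since E°(Fe³⁺/Fe²⁺) > E°(Mn²⁺/Mn), Fe³⁺/Fe²⁺ serves as the cathode.
The standard potential is +0.78 − (−1.17) = +1.95 V and the balanced reaction transfers n = 2 electrons.
For the overall reaction 2 Fe^3+(aq) + Mn(s) → 2 Fe^2+(aq) + Mn^2+(aq), Q = ([Fe^2+(aq)]^2·[Mn^2+(aq)]) / [Fe^3+(aq)]^2 = 0.000561, giving log Q = −3.251.
By the Nernst equation, E = +1.95 − (0.0592/2)·(−3.251) = +2.046 V.

+2.046 V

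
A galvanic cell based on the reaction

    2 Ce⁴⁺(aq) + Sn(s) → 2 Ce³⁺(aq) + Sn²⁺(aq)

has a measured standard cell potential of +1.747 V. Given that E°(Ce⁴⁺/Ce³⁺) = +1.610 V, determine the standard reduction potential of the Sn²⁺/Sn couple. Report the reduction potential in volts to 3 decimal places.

−0.137 V

In the reaction as written the Ce⁴⁺/Ce³⁺ couple is reduced (cathode) and Sn²⁺/Sn is oxidized (anode), so E°cell = E°(Ce⁴⁺/Ce³⁺) − E°(Sn²⁺/Sn).
E°(Sn²⁺/Sn) = E°(cathode) − E°cell = +1.610 − (+1.747) = −0.137 V.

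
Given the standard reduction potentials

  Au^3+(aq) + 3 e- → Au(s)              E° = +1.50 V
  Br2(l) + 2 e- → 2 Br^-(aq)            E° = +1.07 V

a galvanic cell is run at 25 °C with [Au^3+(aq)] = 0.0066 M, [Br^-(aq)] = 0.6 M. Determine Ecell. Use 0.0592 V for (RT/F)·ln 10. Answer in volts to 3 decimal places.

The Au³⁺/Au couple has the more positive E°, so it is the cathode; Br₂/Br⁻ is the anode.
E°cell = E°cat − E°an = +1.50 − (+1.07) = +0.43 V; n = 6.
For the overall reaction 2 Au^3+(aq) + 6 Br^-(aq) → 2 Au(s) + 3 Br2(l), Q = 1 / ([Au^3+(aq)]^2·[Br^-(aq)]^6) = 4.92×10^5, giving log Q = 5.692.
E = E° − (0.0592/n)·log Q = +0.43 − (0.0592/6)(5.692) = +0.374 V.

+0.374 V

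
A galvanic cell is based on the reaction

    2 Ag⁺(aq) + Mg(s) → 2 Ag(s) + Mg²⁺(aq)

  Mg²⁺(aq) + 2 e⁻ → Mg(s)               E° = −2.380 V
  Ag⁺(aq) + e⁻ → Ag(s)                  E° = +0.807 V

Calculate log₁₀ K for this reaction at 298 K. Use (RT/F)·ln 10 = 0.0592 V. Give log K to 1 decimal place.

log K = 107.7

The Ag⁺/Ag couple is reduced (cathode); E°cell = +0.807 − (−2.380) = +3.187 V with n = 2.
At equilibrium E = 0, so log K = nE°cell / 0.0592 = (2)(+3.187) / 0.0592 = 107.7.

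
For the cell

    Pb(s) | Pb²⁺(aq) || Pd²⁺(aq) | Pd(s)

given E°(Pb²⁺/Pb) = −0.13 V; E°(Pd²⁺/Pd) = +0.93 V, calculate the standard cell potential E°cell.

By convention the left-hand electrode in cell notation is the anode (oxidation) and the right-hand electrode is the cathode (reduction).
E°cell = E°(right) − E°(left) = +0.93 − (−0.13) = +1.06 V.

+1.06 V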